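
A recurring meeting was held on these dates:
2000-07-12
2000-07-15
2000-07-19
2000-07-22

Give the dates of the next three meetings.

Every event lands on a Wednesday or Saturday (gaps cycle 3, 4, 3).
So the schedule is: every Wednesday and Saturday.
The following Wednesday is 2000-07-26.
The following Saturday is 2000-07-29.
The following Wednesday is 2000-08-02.

2000-07-26, 2000-07-29, 2000-08-02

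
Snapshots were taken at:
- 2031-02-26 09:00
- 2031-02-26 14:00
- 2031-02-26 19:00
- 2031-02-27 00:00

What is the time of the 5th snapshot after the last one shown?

Spacing: 5, 5, 5 h — constant 5 h.
2031-02-27 00:00 + 5 h = 2031-02-27 05:00.
2031-02-27 05:00 + 5 h = 2031-02-27 10:00.
2031-02-27 10:00 + 5 h = 2031-02-27 15:00.
2031-02-27 15:00 + 5 h = 2031-02-27 20:00.
2031-02-27 20:00 + 5 h = 2031-02-28 01:00.

2031-02-28 01:00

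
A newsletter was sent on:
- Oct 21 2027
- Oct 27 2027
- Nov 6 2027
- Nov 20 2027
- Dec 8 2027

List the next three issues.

Gaps: 6, 10, 14, 18 days — each gap is 4 larger than the previous one.
Next gap: 22 days. Dec 8 2027 + 22 days = Dec 30 2027.
Next gap: 26 days. Dec 30 2027 + 26 days = Jan 25 2028.
Next gap: 30 days. Jan 25 2028 + 30 days = Feb 24 2028.

Dec 30 2027, Jan 25 2028, Feb 24 2028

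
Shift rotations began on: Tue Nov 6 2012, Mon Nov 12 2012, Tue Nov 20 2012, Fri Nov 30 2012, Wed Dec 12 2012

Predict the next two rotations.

The spacing grows by 2 each time: 6, 8, 10, 12 days.
Next gap: 14 days. Wed Dec 12 2012 + 14 days = Wed Dec 26 2012.
Next gap: 16 days. Wed Dec 26 2012 + 16 days = Fri Jan 11 2013.

Wed Dec 26 2012, Fri Jan 11 2013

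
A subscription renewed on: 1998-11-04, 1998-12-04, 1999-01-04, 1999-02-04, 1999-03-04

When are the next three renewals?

1999-04-04, 1999-05-04, 1999-06-04

Gaps: 30, 31, 31, 28 days — not constant. Every event is on the 4th of the month.
Pattern: the 4th of each month.
April 1999: 1999-04-04.
Next: May 1999 → 1999-05-04.
June 1999: 1999-06-04.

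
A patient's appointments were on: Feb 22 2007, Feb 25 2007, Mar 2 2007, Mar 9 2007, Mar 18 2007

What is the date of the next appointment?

The spacing grows by 2 each time: 3, 5, 7, 9 days.
Next gap: 11 days. Mar 18 2007 + 11 days = Mar 29 2007.

Mar 29 2007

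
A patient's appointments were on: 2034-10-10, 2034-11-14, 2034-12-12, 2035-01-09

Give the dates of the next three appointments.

Gaps: 35, 28, 28 days — a mix of 28 and 35. Every date is a Tuesday.
Each is the 2nd Tuesday of its month.
February 2035 — 2nd Tuesday is 2035-02-13.
March 2035 — 2nd Tuesday is 2035-03-13.
2nd Tuesday of April 2035: 2035-04-10.

2035-02-13, 2035-03-13, 2035-04-10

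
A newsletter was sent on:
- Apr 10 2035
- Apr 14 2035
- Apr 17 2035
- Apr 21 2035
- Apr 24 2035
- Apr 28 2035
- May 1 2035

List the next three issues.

May 5 2035, May 8 2035, May 12 2035

Gaps: 4, 3, 4, 3, 4, 3 days — not constant, but cyclic with period 2.
The events fall on every Tuesday and Saturday.
The following Saturday is May 5 2035.
Next Tuesday: May 8 2035.
The following Saturday is May 12 2035.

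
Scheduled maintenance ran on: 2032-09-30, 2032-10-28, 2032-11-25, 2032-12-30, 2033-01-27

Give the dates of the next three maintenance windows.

Every date is a Thursday; gaps 28, 28, 35, 28 days.
Each is the last Thursday of its month (at least one falls on the 29th or later, ruling out '4th Thursday').
Last Thursday of February 2033: 2033-02-24.
Last Thursday of March 2033: 2033-03-31.
April 2033 ends with Thursday 2033-04-28.

2033-02-24, 2033-03-31, 2033-04-28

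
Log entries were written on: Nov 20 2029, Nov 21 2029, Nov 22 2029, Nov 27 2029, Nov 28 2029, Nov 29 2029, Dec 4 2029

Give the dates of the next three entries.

Dec 5 2029, Dec 6 2029, Dec 11 2029

Every event lands on a Tuesday or Wednesday or Thursday (gaps cycle 1, 1, 5, 1, 1, 5).
So the schedule is: every Tuesday, Wednesday and Thursday.
The following Wednesday is Dec 5 2029.
The following Thursday is Dec 6 2029.
Next Tuesday: Dec 11 2029.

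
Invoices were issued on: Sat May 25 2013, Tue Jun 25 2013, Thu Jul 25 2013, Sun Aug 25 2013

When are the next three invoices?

Wed Sep 25 2013, Fri Oct 25 2013, Mon Nov 25 2013

Each date is the 25th; the gaps (31, 30, 31) track the month lengths.
The rule is the 25th of each month.
September 2013: Wed Sep 25 2013.
October 2013: Fri Oct 25 2013.
November 2013: Mon Nov 25 2013.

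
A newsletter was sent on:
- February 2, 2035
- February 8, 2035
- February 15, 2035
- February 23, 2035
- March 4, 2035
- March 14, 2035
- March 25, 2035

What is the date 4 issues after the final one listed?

The spacing grows by 1 each time: 6, 7, 8, 9, 10, 11 days.
Next gap: 12 days. March 25, 2035 + 12 days = April 6, 2035.
Next gap: 13 days. April 6, 2035 + 13 days = April 19, 2035.
Next gap: 14 days. April 19, 2035 + 14 days = May 3, 2035.
Next gap: 15 days. May 3, 2035 + 15 days = May 18, 2035.

May 18, 2035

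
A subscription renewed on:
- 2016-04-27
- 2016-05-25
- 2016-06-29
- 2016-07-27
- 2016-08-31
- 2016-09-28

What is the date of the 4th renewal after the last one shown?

2017-01-25

All Wednesdays; the gaps (28, 35, 28, 35, 28) vary with month length.
This is the last Wednesday of each month.
Last Wednesday of October 2016: 2016-10-26.
Last Wednesday of November 2016: 2016-11-30.
December 2016 ends with Wednesday 2016-12-28.
Last Wednesday of January 2017: 2017-01-25.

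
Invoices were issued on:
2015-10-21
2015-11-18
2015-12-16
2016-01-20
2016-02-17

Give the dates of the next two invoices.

2016-03-16, 2016-04-20

All dates are Wednesdays, 28, 28, 35, 28 days apart.
Specifically, the 3rd Wednesday of each month.
March 2016 — 3rd Wednesday is 2016-03-16.
3rd Wednesday of April 2016: 2016-04-20.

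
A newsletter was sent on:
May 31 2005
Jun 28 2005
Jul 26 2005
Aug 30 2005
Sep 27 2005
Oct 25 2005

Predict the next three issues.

These are Tuesdays with 28, 28, 35, 28, 28-day gaps.
Each is the final Tuesday of its month — May 31 2005 is past the 28th, so '4th Tuesday' doesn't fit.
Last Tuesday of November 2005: Nov 29 2005.
Last Tuesday of December 2005: Dec 27 2005.
Last Tuesday of January 2006: Jan 31 2006.

Nov 29 2005, Dec 27 2005, Jan 31 2006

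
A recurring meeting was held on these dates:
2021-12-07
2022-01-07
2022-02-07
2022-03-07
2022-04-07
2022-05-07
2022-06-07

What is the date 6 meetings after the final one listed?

2022-12-07

Each date is the 7th; the gaps (31, 31, 28, 31, 30, 31) track the month lengths.
The rule is the 7th of each month.
Next: July 2022 → 2022-07-07.
August 2022: 2022-08-07.
Next: September 2022 → 2022-09-07.
October 2022: 2022-10-07.
Next: November 2022 → 2022-11-07.
Next: December 2022 → 2022-12-07.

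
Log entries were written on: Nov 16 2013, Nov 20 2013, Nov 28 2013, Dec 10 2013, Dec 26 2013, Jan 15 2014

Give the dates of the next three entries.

Feb 8 2014, Mar 8 2014, Apr 9 2014

Intervals are 4, 8, 12, 16, 20 days — an arithmetic progression with common difference 4.
Next gap: 24 days. Jan 15 2014 + 24 days = Feb 8 2014.
Next gap: 28 days. Feb 8 2014 + 28 days = Mar 8 2014.
Next gap: 32 days. Mar 8 2014 + 32 days = Apr 9 2014.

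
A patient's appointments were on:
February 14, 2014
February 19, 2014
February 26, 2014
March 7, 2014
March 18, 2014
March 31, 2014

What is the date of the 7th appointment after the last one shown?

August 25, 2014

Intervals are 5, 7, 9, 11, 13 days — an arithmetic progression with common difference 2.
Next gap: 15 days. March 31, 2014 + 15 days = April 15, 2014.
Next gap: 17 days. April 15, 2014 + 17 days = May 2, 2014.
Next gap: 19 days. May 2, 2014 + 19 days = May 21, 2014.
Next gap: 21 days. May 21, 2014 + 21 days = June 11, 2014.
Next gap: 23 days. June 11, 2014 + 23 days = July 4, 2014.
Next gap: 25 days. July 4, 2014 + 25 days = July 29, 2014.
Next gap: 27 days. July 29, 2014 + 27 days = August 25, 2014.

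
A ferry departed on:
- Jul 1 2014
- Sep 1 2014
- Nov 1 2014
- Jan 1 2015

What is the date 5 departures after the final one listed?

Gaps: 62, 61, 61 days — not constant. Every event is on the 1st of the month.
Pattern: the 1st of every 2 months.
March 2015: Mar 1 2015.
May 2015: May 1 2015.
Next: July 2015 → Jul 1 2015.
Next: September 2015 → Sep 1 2015.
November 2015: Nov 1 2015.

Nov 1 2015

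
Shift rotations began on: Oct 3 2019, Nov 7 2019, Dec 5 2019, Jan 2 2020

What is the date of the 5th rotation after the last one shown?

These are Thursdays at 28- or 35-day spacing (35, 28, 28).
The pattern: 1st Thursday of the month.
1st Thursday of February 2020: Feb 6 2020.
1st Thursday of March 2020: Mar 5 2020.
April 2020 — 1st Thursday is Apr 2 2020.
1st Thursday of May 2020: May 7 2020.
June 2020 — 1st Thursday is Jun 4 2020.

Jun 4 2020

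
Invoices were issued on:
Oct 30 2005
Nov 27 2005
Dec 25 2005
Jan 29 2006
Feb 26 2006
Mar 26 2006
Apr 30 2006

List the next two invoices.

May 28 2006, Jun 25 2006

All Sundays; the gaps (28, 28, 35, 28, 28, 35) vary with month length.
This is the last Sunday of each month.
Last Sunday of May 2006: May 28 2006.
June 2006 ends with Sunday Jun 25 2006.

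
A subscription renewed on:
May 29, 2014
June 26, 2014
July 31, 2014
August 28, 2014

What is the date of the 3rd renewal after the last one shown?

November 27, 2014

These are Thursdays with 28, 35, 28-day gaps.
Each is the final Thursday of its month — May 29, 2014 is past the 28th, so '4th Thursday' doesn't fit.
Last Thursday of September 2014: September 25, 2014.
Last Thursday of October 2014: October 30, 2014.
Last Thursday of November 2014: November 27, 2014.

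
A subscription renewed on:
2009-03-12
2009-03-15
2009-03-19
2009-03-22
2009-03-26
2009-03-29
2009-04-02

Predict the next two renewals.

The gap pattern 3, 4, 3, 4, 3, 4 repeats every 2 events.
These are the Thursdays and Sundays of each week.
The following Sunday is 2009-04-05.
Next Thursday: 2009-04-09.

2009-04-05, 2009-04-09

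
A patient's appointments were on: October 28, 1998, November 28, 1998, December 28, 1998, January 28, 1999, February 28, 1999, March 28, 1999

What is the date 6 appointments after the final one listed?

September 28, 1999

Gaps: 31, 30, 31, 31, 28 days — not constant. Every event is on the 28th of the month.
Pattern: the 28th of each month.
April 1999: April 28, 1999.
Next: May 1999 → May 28, 1999.
Next: June 1999 → June 28, 1999.
Next: July 1999 → July 28, 1999.
August 1999: August 28, 1999.
Next: September 1999 → September 28, 1999.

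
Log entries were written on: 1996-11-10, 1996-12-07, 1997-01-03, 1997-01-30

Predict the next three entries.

1997-02-26, 1997-03-25, 1997-04-21

Every event comes 27 days after the last (27, 27, 27).
1997-01-30 + 27 days = 1997-02-26.
1997-02-26 + 27 days = 1997-03-25.
1997-03-25 + 27 days = 1997-04-21.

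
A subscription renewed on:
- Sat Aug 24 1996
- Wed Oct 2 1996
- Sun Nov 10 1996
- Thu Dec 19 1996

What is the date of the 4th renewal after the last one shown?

Sat May 24 1997

Gaps between consecutive events: 39, 39, 39 days — a constant 39-day interval.
Thu Dec 19 1996 + 39 days = Mon Jan 27 1997.
Mon Jan 27 1997 + 39 days = Fri Mar 7 1997.
Fri Mar 7 1997 + 39 days = Tue Apr 15 1997.
Tue Apr 15 1997 + 39 days = Sat May 24 1997.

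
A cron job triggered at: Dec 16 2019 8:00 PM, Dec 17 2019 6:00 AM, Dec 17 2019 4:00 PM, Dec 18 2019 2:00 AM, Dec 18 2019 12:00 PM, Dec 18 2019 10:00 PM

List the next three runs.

Dec 19 2019 8:00 AM, Dec 19 2019 6:00 PM, Dec 20 2019 4:00 AM

The interval is a steady 10 hours (10, 10, 10, 10, 10).
Dec 18 2019 10:00 PM + 10 h = Dec 19 2019 8:00 AM.
Dec 19 2019 8:00 AM + 10 h = Dec 19 2019 6:00 PM.
Dec 19 2019 6:00 PM + 10 h = Dec 20 2019 4:00 AM.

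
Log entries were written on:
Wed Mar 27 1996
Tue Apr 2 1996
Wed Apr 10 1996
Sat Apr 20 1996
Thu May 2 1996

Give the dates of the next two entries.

Intervals are 6, 8, 10, 12 days — an arithmetic progression with common difference 2.
Next gap: 14 days. Thu May 2 1996 + 14 days = Thu May 16 1996.
Next gap: 16 days. Thu May 16 1996 + 16 days = Sat Jun 1 1996.

Thu May 16 1996, Sat Jun 1 1996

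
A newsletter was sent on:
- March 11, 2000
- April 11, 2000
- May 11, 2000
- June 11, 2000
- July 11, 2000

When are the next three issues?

August 11, 2000; September 11, 2000; October 11, 2000

Gaps: 31, 30, 31, 30 days — not constant. Every event is on the 11th of the month.
Pattern: the 11th of each month.
August 2000: August 11, 2000.
September 2000: September 11, 2000.
Next: October 2000 → October 11, 2000.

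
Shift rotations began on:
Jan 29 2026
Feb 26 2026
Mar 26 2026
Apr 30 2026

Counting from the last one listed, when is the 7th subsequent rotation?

Every date is a Thursday; gaps 28, 28, 35 days.
Each is the last Thursday of its month (at least one falls on the 29th or later, ruling out '4th Thursday').
May 2026 ends with Thursday May 28 2026.
June 2026 ends with Thursday Jun 25 2026.
July 2026 ends with Thursday Jul 30 2026.
Last Thursday of August 2026: Aug 27 2026.
September 2026 ends with Thursday Sep 24 2026.
Last Thursday of October 2026: Oct 29 2026.
Last Thursday of November 2026: Nov 26 2026.

Nov 26 2026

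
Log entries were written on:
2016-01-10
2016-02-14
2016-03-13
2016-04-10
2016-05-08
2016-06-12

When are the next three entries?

All dates are Sundays, 35, 28, 28, 28, 35 days apart.
Specifically, the 2nd Sunday of each month.
July 2016 — 2nd Sunday is 2016-07-10.
2nd Sunday of August 2016: 2016-08-14.
2nd Sunday of September 2016: 2016-09-11.

2016-07-10, 2016-08-14, 2016-09-11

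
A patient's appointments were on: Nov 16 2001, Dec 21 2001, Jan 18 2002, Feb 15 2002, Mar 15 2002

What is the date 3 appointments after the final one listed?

These are Fridays at 28- or 35-day spacing (35, 28, 28, 28).
The pattern: 3rd Friday of the month.
3rd Friday of April 2002: Apr 19 2002.
3rd Friday of May 2002: May 17 2002.
June 2002 — 3rd Friday is Jun 21 2002.

Jun 21 2002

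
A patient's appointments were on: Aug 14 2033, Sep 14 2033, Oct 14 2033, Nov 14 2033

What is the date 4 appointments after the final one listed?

Mar 14 2034

The day-of-month is always 14 (31, 30, 31 days between events).
So this recurs on the 14th of each month.
December 2033: Dec 14 2033.
January 2034: Jan 14 2034.
February 2034: Feb 14 2034.
March 2034: Mar 14 2034.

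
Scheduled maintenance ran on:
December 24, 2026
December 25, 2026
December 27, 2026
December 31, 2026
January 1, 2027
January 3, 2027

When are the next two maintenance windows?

January 7, 2027; January 8, 2027

The gap pattern 1, 2, 4, 1, 2 repeats every 3 events.
These are the Thursdays, Fridays and Sundays of each week.
Next Thursday: January 7, 2027.
Next Friday: January 8, 2027.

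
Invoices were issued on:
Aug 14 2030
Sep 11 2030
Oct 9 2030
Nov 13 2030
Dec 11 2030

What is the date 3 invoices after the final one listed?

All dates are Wednesdays, 28, 28, 35, 28 days apart.
Specifically, the 2nd Wednesday of each month.
January 2031 — 2nd Wednesday is Jan 8 2031.
February 2031 — 2nd Wednesday is Feb 12 2031.
March 2031 — 2nd Wednesday is Mar 12 2031.

Mar 12 2031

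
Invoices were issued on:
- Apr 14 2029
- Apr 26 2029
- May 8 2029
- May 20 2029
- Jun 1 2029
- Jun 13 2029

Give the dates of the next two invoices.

Jun 25 2029, Jul 7 2029

The spacing is 12, 12, 12, 12, 12 days — always 12 days.
Jun 13 2029 + 12 days = Jun 25 2029.
Jun 25 2029 + 12 days = Jul 7 2029.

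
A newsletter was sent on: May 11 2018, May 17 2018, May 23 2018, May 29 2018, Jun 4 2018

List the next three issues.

The spacing is 6, 6, 6, 6 days — always 6 days.
Jun 4 2018 + 6 days = Jun 10 2018.
Jun 10 2018 + 6 days = Jun 16 2018.
Jun 16 2018 + 6 days = Jun 22 2018.

Jun 10 2018, Jun 16 2018, Jun 22 2018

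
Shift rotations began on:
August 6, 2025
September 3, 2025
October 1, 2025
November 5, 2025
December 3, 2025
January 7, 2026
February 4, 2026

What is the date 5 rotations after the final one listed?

July 1, 2026

These are Wednesdays at 28- or 35-day spacing (28, 28, 35, 28, 35, 28).
The pattern: 1st Wednesday of the month.
March 2026 — 1st Wednesday is March 4, 2026.
1st Wednesday of April 2026: April 1, 2026.
1st Wednesday of May 2026: May 6, 2026.
1st Wednesday of June 2026: June 3, 2026.
1st Wednesday of July 2026: July 1, 2026.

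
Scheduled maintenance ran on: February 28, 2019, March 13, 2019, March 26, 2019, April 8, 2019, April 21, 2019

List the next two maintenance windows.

Every event comes 13 days after the last (13, 13, 13, 13).
April 21, 2019 + 13 days = May 4, 2019.
May 4, 2019 + 13 days = May 17, 2019.

May 4, 2019; May 17, 2019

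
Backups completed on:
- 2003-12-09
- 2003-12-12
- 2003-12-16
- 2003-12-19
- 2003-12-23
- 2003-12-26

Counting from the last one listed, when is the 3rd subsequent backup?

2004-01-06

Every event lands on a Tuesday or Friday (gaps cycle 3, 4, 3, 4, 3).
So the schedule is: every Tuesday and Friday.
Next Tuesday: 2003-12-30.
Next Friday: 2004-01-02.
The following Tuesday is 2004-01-06.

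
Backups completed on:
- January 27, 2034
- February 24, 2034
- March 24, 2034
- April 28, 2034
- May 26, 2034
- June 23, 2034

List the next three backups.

These are Fridays at 28- or 35-day spacing (28, 28, 35, 28, 28).
The pattern: 4th Friday of the month.
4th Friday of July 2034: July 28, 2034.
4th Friday of August 2034: August 25, 2034.
4th Friday of September 2034: September 22, 2034.

July 28, 2034; August 25, 2034; September 22, 2034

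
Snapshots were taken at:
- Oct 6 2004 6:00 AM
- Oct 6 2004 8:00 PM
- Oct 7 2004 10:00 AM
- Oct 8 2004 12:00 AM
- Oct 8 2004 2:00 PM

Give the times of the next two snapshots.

Oct 9 2004 4:00 AM, Oct 9 2004 6:00 PM

Gaps: 14, 14, 14, 14 hours — each event is 14 hours after the previous one.
Oct 8 2004 2:00 PM + 14 h = Oct 9 2004 4:00 AM.
Oct 9 2004 4:00 AM + 14 h = Oct 9 2004 6:00 PM.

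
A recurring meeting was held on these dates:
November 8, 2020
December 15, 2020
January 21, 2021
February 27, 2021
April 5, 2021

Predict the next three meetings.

The spacing is 37, 37, 37, 37 days — always 37 days.
April 5, 2021 + 37 days = May 12, 2021.
May 12, 2021 + 37 days = June 18, 2021.
June 18, 2021 + 37 days = July 25, 2021.

May 12, 2021; June 18, 2021; July 25, 2021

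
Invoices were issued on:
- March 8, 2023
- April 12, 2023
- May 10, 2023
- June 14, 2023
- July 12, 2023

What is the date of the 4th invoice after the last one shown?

All dates are Wednesdays, 35, 28, 35, 28 days apart.
Specifically, the 2nd Wednesday of each month.
2nd Wednesday of August 2023: August 9, 2023.
2nd Wednesday of September 2023: September 13, 2023.
October 2023 — 2nd Wednesday is October 11, 2023.
2nd Wednesday of November 2023: November 8, 2023.

November 8, 2023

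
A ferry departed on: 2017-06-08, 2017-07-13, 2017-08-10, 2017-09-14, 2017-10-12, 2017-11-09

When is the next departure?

2017-12-14

Gaps: 35, 28, 35, 28, 28 days — a mix of 28 and 35. Every date is a Thursday.
Each is the 2nd Thursday of its month.
December 2017 — 2nd Thursday is 2017-12-14.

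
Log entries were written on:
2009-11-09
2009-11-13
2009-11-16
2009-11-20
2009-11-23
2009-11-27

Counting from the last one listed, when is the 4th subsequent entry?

Every event lands on a Monday or Friday (gaps cycle 4, 3, 4, 3, 4).
So the schedule is: every Monday and Friday.
The following Monday is 2009-11-30.
The following Friday is 2009-12-04.
The following Monday is 2009-12-07.
Next Friday: 2009-12-11.

2009-12-11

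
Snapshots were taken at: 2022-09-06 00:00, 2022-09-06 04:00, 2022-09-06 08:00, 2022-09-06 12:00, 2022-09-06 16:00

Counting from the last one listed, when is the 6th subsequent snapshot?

2022-09-07 16:00

Spacing: 4, 4, 4, 4 h — constant 4 h.
2022-09-06 16:00 + 4 h = 2022-09-06 20:00.
2022-09-06 20:00 + 4 h = 2022-09-07 00:00.
2022-09-07 00:00 + 4 h = 2022-09-07 04:00.
2022-09-07 04:00 + 4 h = 2022-09-07 08:00.
2022-09-07 08:00 + 4 h = 2022-09-07 12:00.
2022-09-07 12:00 + 4 h = 2022-09-07 16:00.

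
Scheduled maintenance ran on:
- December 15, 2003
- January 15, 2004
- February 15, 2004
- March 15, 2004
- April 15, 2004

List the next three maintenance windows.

May 15, 2004; June 15, 2004; July 15, 2004

Each date is the 15th; the gaps (31, 31, 29, 31) track the month lengths.
The rule is the 15th of each month.
Next: May 2004 → May 15, 2004.
Next: June 2004 → June 15, 2004.
July 2004: July 15, 2004.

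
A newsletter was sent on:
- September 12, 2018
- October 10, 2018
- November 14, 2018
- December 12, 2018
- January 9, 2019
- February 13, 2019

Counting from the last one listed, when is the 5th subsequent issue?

These are Wednesdays at 28- or 35-day spacing (28, 35, 28, 28, 35).
The pattern: 2nd Wednesday of the month.
2nd Wednesday of March 2019: March 13, 2019.
April 2019 — 2nd Wednesday is April 10, 2019.
2nd Wednesday of May 2019: May 8, 2019.
June 2019 — 2nd Wednesday is June 12, 2019.
July 2019 — 2nd Wednesday is July 10, 2019.

July 10, 2019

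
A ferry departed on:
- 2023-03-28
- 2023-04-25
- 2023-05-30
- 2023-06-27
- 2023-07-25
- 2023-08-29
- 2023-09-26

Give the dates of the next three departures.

2023-10-31, 2023-11-28, 2023-12-26

All Tuesdays; the gaps (28, 35, 28, 28, 35, 28) vary with month length.
This is the last Tuesday of each month.
October 2023 ends with Tuesday 2023-10-31.
Last Tuesday of November 2023: 2023-11-28.
December 2023 ends with Tuesday 2023-12-26.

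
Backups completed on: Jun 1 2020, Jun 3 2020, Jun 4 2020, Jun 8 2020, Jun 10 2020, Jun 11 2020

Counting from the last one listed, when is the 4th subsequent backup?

The gap pattern 2, 1, 4, 2, 1 repeats every 3 events.
These are the Mondays, Wednesdays and Thursdays of each week.
Next Monday: Jun 15 2020.
Next Wednesday: Jun 17 2020.
Next Thursday: Jun 18 2020.
The following Monday is Jun 22 2020.

Jun 22 2020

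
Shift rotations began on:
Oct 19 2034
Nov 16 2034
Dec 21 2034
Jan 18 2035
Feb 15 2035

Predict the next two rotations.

Mar 15 2035, Apr 19 2035

All dates are Thursdays, 28, 35, 28, 28 days apart.
Specifically, the 3rd Thursday of each month.
3rd Thursday of March 2035: Mar 15 2035.
April 2035 — 3rd Thursday is Apr 19 2035.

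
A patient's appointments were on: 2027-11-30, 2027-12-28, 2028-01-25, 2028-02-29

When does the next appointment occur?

These are Tuesdays with 28, 28, 35-day gaps.
Each is the final Tuesday of its month — 2027-11-30 is past the 28th, so '4th Tuesday' doesn't fit.
March 2028 ends with Tuesday 2028-03-28.

2028-03-28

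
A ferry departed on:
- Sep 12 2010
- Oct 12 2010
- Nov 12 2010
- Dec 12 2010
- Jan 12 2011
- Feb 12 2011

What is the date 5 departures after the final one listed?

Jul 12 2011

Each date is the 12th; the gaps (30, 31, 30, 31, 31) track the month lengths.
The rule is the 12th of each month.
March 2011: Mar 12 2011.
April 2011: Apr 12 2011.
Next: May 2011 → May 12 2011.
June 2011: Jun 12 2011.
July 2011: Jul 12 2011.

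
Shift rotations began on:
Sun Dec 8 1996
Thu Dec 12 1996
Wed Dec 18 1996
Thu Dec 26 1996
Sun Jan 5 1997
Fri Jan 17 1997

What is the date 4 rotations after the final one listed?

Wed Mar 26 1997

Intervals are 4, 6, 8, 10, 12 days — an arithmetic progression with common difference 2.
Next gap: 14 days. Fri Jan 17 1997 + 14 days = Fri Jan 31 1997.
Next gap: 16 days. Fri Jan 31 1997 + 16 days = Sun Feb 16 1997.
Next gap: 18 days. Sun Feb 16 1997 + 18 days = Thu Mar 6 1997.
Next gap: 20 days. Thu Mar 6 1997 + 20 days = Wed Mar 26 1997.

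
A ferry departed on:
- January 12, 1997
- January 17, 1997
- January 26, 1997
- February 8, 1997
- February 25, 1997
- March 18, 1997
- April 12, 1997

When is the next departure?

Gaps: 5, 9, 13, 17, 21, 25 days — each gap is 4 larger than the previous one.
Next gap: 29 days. April 12, 1997 + 29 days = May 11, 1997.

May 11, 1997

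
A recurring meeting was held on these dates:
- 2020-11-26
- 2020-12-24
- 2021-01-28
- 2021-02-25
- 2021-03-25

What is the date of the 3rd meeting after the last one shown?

2021-06-24

Gaps: 28, 35, 28, 28 days — a mix of 28 and 35. Every date is a Thursday.
Each is the 4th Thursday of its month.
4th Thursday of April 2021: 2021-04-22.
May 2021 — 4th Thursday is 2021-05-27.
4th Thursday of June 2021: 2021-06-24.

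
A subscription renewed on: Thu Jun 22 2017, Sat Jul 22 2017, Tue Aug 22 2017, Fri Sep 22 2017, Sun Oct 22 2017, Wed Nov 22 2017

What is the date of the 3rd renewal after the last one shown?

Gaps: 30, 31, 31, 30, 31 days — not constant. Every event is on the 22nd of the month.
Pattern: the 22nd of each month.
Next: December 2017 → Fri Dec 22 2017.
Next: January 2018 → Mon Jan 22 2018.
February 2018: Thu Feb 22 2018.

Thu Feb 22 2018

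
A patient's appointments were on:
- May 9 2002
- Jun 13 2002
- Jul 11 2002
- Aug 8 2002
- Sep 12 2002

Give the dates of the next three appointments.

These are Thursdays at 28- or 35-day spacing (35, 28, 28, 35).
The pattern: 2nd Thursday of the month.
October 2002 — 2nd Thursday is Oct 10 2002.
2nd Thursday of November 2002: Nov 14 2002.
2nd Thursday of December 2002: Dec 12 2002.

Oct 10 2002, Nov 14 2002, Dec 12 2002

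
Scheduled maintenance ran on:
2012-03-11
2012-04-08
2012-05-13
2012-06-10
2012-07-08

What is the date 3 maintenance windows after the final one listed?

2012-10-14

All dates are Sundays, 28, 35, 28, 28 days apart.
Specifically, the 2nd Sunday of each month.
2nd Sunday of August 2012: 2012-08-12.
2nd Sunday of September 2012: 2012-09-09.
October 2012 — 2nd Sunday is 2012-10-14.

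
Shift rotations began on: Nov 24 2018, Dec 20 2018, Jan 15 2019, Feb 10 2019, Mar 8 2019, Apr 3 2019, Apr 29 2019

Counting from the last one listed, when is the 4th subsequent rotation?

Gaps between consecutive events: 26, 26, 26, 26, 26, 26 days — a constant 26-day interval.
Apr 29 2019 + 26 days = May 25 2019.
May 25 2019 + 26 days = Jun 20 2019.
Jun 20 2019 + 26 days = Jul 16 2019.
Jul 16 2019 + 26 days = Aug 11 2019.

Aug 11 2019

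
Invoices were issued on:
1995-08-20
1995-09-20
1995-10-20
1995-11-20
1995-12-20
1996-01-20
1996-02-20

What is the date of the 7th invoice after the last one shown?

1996-09-20

Each date is the 20th; the gaps (31, 30, 31, 30, 31, 31) track the month lengths.
The rule is the 20th of each month.
Next: March 1996 → 1996-03-20.
Next: April 1996 → 1996-04-20.
May 1996: 1996-05-20.
June 1996: 1996-06-20.
July 1996: 1996-07-20.
Next: August 1996 → 1996-08-20.
Next: September 1996 → 1996-09-20.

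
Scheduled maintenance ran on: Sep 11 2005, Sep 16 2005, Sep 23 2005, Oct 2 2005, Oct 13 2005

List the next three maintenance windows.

Oct 26 2005, Nov 10 2005, Nov 27 2005

Intervals are 5, 7, 9, 11 days — an arithmetic progression with common difference 2.
Next gap: 13 days. Oct 13 2005 + 13 days = Oct 26 2005.
Next gap: 15 days. Oct 26 2005 + 15 days = Nov 10 2005.
Next gap: 17 days. Nov 10 2005 + 17 days = Nov 27 2005.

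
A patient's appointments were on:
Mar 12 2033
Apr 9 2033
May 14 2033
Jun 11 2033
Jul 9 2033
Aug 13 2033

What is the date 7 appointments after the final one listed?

Gaps: 28, 35, 28, 28, 35 days — a mix of 28 and 35. Every date is a Saturday.
Each is the 2nd Saturday of its month.
2nd Saturday of September 2033: Sep 10 2033.
2nd Saturday of October 2033: Oct 8 2033.
November 2033 — 2nd Saturday is Nov 12 2033.
2nd Saturday of December 2033: Dec 10 2033.
January 2034 — 2nd Saturday is Jan 14 2034.
2nd Saturday of February 2034: Feb 11 2034.
2nd Saturday of March 2034: Mar 11 2034.

Mar 11 2034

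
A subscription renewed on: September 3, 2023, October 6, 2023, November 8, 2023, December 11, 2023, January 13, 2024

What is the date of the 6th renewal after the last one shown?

Gaps between consecutive events: 33, 33, 33, 33 days — a constant 33-day interval.
January 13, 2024 + 33 days = February 15, 2024.
February 15, 2024 + 33 days = March 19, 2024.
March 19, 2024 + 33 days = April 21, 2024.
April 21, 2024 + 33 days = May 24, 2024.
May 24, 2024 + 33 days = June 26, 2024.
June 26, 2024 + 33 days = July 29, 2024.

July 29, 2024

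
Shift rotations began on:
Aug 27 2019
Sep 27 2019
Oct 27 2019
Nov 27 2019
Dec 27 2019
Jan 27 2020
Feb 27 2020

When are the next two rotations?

Mar 27 2020, Apr 27 2020

Each date is the 27th; the gaps (31, 30, 31, 30, 31, 31) track the month lengths.
The rule is the 27th of each month.
Next: March 2020 → Mar 27 2020.
Next: April 2020 → Apr 27 2020.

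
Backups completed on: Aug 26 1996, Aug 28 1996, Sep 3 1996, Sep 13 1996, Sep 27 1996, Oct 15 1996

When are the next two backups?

Nov 6 1996, Dec 2 1996

Intervals are 2, 6, 10, 14, 18 days — an arithmetic progression with common difference 4.
Next gap: 22 days. Oct 15 1996 + 22 days = Nov 6 1996.
Next gap: 26 days. Nov 6 1996 + 26 days = Dec 2 1996.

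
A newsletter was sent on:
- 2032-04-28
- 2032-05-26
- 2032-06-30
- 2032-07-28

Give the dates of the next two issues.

All Wednesdays; the gaps (28, 35, 28) vary with month length.
This is the last Wednesday of each month.
Last Wednesday of August 2032: 2032-08-25.
Last Wednesday of September 2032: 2032-09-29.

2032-08-25, 2032-09-29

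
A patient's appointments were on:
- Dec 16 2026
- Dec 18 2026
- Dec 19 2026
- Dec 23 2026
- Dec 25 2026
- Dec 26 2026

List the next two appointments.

Every event lands on a Wednesday or Friday or Saturday (gaps cycle 2, 1, 4, 2, 1).
So the schedule is: every Wednesday, Friday and Saturday.
Next Wednesday: Dec 30 2026.
Next Friday: Jan 1 2027.

Dec 30 2026, Jan 1 2027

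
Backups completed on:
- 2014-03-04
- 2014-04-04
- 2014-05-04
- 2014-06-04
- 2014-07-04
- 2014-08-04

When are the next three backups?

The day-of-month is always 4 (31, 30, 31, 30, 31 days between events).
So this recurs on the 4th of each month.
September 2014: 2014-09-04.
Next: October 2014 → 2014-10-04.
November 2014: 2014-11-04.

2014-09-04, 2014-10-04, 2014-11-04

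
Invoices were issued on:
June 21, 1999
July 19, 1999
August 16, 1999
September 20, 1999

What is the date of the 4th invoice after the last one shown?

These are Mondays at 28- or 35-day spacing (28, 28, 35).
The pattern: 3rd Monday of the month.
3rd Monday of October 1999: October 18, 1999.
3rd Monday of November 1999: November 15, 1999.
3rd Monday of December 1999: December 20, 1999.
3rd Monday of January 2000: January 17, 2000.

January 17, 2000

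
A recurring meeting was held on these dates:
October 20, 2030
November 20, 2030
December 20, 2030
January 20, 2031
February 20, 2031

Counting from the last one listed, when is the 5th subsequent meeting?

The day-of-month is always 20 (31, 30, 31, 31 days between events).
So this recurs on the 20th of each month.
Next: March 2031 → March 20, 2031.
April 2031: April 20, 2031.
Next: May 2031 → May 20, 2031.
June 2031: June 20, 2031.
July 2031: July 20, 2031.

July 20, 2031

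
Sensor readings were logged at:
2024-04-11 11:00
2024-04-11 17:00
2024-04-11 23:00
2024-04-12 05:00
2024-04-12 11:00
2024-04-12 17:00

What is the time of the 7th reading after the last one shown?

Spacing: 6, 6, 6, 6, 6 h — constant 6 h.
2024-04-12 17:00 + 6 h = 2024-04-12 23:00.
2024-04-12 23:00 + 6 h = 2024-04-13 05:00.
2024-04-13 05:00 + 6 h = 2024-04-13 11:00.
2024-04-13 11:00 + 6 h = 2024-04-13 17:00.
2024-04-13 17:00 + 6 h = 2024-04-13 23:00.
2024-04-13 23:00 + 6 h = 2024-04-14 05:00.
2024-04-14 05:00 + 6 h = 2024-04-14 11:00.

2024-04-14 11:00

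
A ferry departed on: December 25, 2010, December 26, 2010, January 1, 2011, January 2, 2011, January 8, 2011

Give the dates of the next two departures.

The gap pattern 1, 6, 1, 6 repeats every 2 events.
These are the Saturdays and Sundays of each week.
Next Sunday: January 9, 2011.
The following Saturday is January 15, 2011.

January 9, 2011; January 15, 2011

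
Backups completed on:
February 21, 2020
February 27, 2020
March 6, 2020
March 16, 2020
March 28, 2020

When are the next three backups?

The spacing grows by 2 each time: 6, 8, 10, 12 days.
Next gap: 14 days. March 28, 2020 + 14 days = April 11, 2020.
Next gap: 16 days. April 11, 2020 + 16 days = April 27, 2020.
Next gap: 18 days. April 27, 2020 + 18 days = May 15, 2020.

April 11, 2020; April 27, 2020; May 15, 2020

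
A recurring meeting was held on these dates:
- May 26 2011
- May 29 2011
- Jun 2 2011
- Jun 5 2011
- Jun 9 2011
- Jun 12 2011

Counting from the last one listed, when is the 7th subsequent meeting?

Jul 7 2011

Gaps: 3, 4, 3, 4, 3 days — not constant, but cyclic with period 2.
The events fall on every Thursday and Sunday.
Next Thursday: Jun 16 2011.
The following Sunday is Jun 19 2011.
The following Thursday is Jun 23 2011.
Next Sunday: Jun 26 2011.
The following Thursday is Jun 30 2011.
The following Sunday is Jul 3 2011.
Next Thursday: Jul 7 2011.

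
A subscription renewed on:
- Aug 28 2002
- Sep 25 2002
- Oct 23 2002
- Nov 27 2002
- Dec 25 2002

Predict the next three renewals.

All dates are Wednesdays, 28, 28, 35, 28 days apart.
Specifically, the 4th Wednesday of each month.
January 2003 — 4th Wednesday is Jan 22 2003.
4th Wednesday of February 2003: Feb 26 2003.
4th Wednesday of March 2003: Mar 26 2003.

Jan 22 2003, Feb 26 2003, Mar 26 2003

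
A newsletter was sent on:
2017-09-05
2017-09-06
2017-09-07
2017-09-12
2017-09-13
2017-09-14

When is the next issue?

The gap pattern 1, 1, 5, 1, 1 repeats every 3 events.
These are the Tuesdays, Wednesdays and Thursdays of each week.
Next Tuesday: 2017-09-19.

2017-09-19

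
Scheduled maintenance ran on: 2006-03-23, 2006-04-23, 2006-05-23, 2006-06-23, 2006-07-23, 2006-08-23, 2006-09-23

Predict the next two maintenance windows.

2006-10-23, 2006-11-23

Gaps: 31, 30, 31, 30, 31, 31 days — not constant. Every event is on the 23rd of the month.
Pattern: the 23rd of each month.
October 2006: 2006-10-23.
Next: November 2006 → 2006-11-23.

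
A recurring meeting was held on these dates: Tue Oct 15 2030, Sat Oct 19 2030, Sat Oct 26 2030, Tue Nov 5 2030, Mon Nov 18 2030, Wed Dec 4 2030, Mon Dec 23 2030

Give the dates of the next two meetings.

Intervals are 4, 7, 10, 13, 16, 19 days — an arithmetic progression with common difference 3.
Next gap: 22 days. Mon Dec 23 2030 + 22 days = Tue Jan 14 2031.
Next gap: 25 days. Tue Jan 14 2031 + 25 days = Sat Feb 8 2031.

Tue Jan 14 2031, Sat Feb 8 2031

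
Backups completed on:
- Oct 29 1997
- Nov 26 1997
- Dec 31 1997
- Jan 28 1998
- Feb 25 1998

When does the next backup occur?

Every date is a Wednesday; gaps 28, 35, 28, 28 days.
Each is the last Wednesday of its month (at least one falls on the 29th or later, ruling out '4th Wednesday').
Last Wednesday of March 1998: Mar 25 1998.

Mar 25 1998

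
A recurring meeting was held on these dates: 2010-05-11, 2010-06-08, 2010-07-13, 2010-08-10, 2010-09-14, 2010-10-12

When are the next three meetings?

These are Tuesdays at 28- or 35-day spacing (28, 35, 28, 35, 28).
The pattern: 2nd Tuesday of the month.
2nd Tuesday of November 2010: 2010-11-09.
December 2010 — 2nd Tuesday is 2010-12-14.
January 2011 — 2nd Tuesday is 2011-01-11.

2010-11-09, 2010-12-14, 2011-01-11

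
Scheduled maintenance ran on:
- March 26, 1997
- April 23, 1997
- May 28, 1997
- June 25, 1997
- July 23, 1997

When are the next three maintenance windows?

These are Wednesdays at 28- or 35-day spacing (28, 35, 28, 28).
The pattern: 4th Wednesday of the month.
4th Wednesday of August 1997: August 27, 1997.
September 1997 — 4th Wednesday is September 24, 1997.
4th Wednesday of October 1997: October 22, 1997.

August 27, 1997; September 24, 1997; October 22, 1997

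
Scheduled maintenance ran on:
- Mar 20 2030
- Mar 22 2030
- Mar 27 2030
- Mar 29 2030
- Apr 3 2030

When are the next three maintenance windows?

Gaps: 2, 5, 2, 5 days — not constant, but cyclic with period 2.
The events fall on every Wednesday and Friday.
Next Friday: Apr 5 2030.
Next Wednesday: Apr 10 2030.
The following Friday is Apr 12 2030.

Apr 5 2030, Apr 10 2030, Apr 12 2030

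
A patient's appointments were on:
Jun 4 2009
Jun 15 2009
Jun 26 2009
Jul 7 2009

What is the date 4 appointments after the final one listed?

Gaps between consecutive events: 11, 11, 11 days — a constant 11-day interval.
Jul 7 2009 + 11 days = Jul 18 2009.
Jul 18 2009 + 11 days = Jul 29 2009.
Jul 29 2009 + 11 days = Aug 9 2009.
Aug 9 2009 + 11 days = Aug 20 2009.

Aug 20 2009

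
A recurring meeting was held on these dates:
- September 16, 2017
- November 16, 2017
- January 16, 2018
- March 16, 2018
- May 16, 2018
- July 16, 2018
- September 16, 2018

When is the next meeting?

Gaps: 61, 61, 59, 61, 61, 62 days — not constant. Every event is on the 16th of the month.
Pattern: the 16th of every 2 months.
November 2018: November 16, 2018.

November 16, 2018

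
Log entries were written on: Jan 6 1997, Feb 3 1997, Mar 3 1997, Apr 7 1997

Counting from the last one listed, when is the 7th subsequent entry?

Nov 3 1997

Gaps: 28, 28, 35 days — a mix of 28 and 35. Every date is a Monday.
Each is the 1st Monday of its month.
1st Monday of May 1997: May 5 1997.
June 1997 — 1st Monday is Jun 2 1997.
1st Monday of July 1997: Jul 7 1997.
1st Monday of August 1997: Aug 4 1997.
1st Monday of September 1997: Sep 1 1997.
October 1997 — 1st Monday is Oct 6 1997.
November 1997 — 1st Monday is Nov 3 1997.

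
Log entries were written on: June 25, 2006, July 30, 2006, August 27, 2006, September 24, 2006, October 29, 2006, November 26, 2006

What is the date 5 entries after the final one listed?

April 29, 2007

Every date is a Sunday; gaps 35, 28, 28, 35, 28 days.
Each is the last Sunday of its month (at least one falls on the 29th or later, ruling out '4th Sunday').
December 2006 ends with Sunday December 31, 2006.
January 2007 ends with Sunday January 28, 2007.
February 2007 ends with Sunday February 25, 2007.
Last Sunday of March 2007: March 25, 2007.
April 2007 ends with Sunday April 29, 2007.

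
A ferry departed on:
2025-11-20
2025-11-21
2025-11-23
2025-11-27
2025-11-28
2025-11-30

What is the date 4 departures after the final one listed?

2025-12-11

The gap pattern 1, 2, 4, 1, 2 repeats every 3 events.
These are the Thursdays, Fridays and Sundays of each week.
The following Thursday is 2025-12-04.
The following Friday is 2025-12-05.
The following Sunday is 2025-12-07.
Next Thursday: 2025-12-11.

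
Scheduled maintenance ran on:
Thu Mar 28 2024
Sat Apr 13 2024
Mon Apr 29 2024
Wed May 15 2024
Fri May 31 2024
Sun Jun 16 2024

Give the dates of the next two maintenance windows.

The spacing is 16, 16, 16, 16, 16 days — always 16 days.
Sun Jun 16 2024 + 16 days = Tue Jul 2 2024.
Tue Jul 2 2024 + 16 days = Thu Jul 18 2024.

Tue Jul 2 2024, Thu Jul 18 2024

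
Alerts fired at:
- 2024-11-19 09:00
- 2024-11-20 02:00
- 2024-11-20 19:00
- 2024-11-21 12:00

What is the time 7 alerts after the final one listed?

Gaps: 17, 17, 17 hours — each event is 17 hours after the previous one.
2024-11-21 12:00 + 17 h = 2024-11-22 05:00.
2024-11-22 05:00 + 17 h = 2024-11-22 22:00.
2024-11-22 22:00 + 17 h = 2024-11-23 15:00.
2024-11-23 15:00 + 17 h = 2024-11-24 08:00.
2024-11-24 08:00 + 17 h = 2024-11-25 01:00.
2024-11-25 01:00 + 17 h = 2024-11-25 18:00.
2024-11-25 18:00 + 17 h = 2024-11-26 11:00.

2024-11-26 11:00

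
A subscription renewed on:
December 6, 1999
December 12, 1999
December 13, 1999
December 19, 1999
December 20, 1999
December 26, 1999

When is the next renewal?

December 27, 1999

Every event lands on a Monday or Sunday (gaps cycle 6, 1, 6, 1, 6).
So the schedule is: every Monday and Sunday.
The following Monday is December 27, 1999.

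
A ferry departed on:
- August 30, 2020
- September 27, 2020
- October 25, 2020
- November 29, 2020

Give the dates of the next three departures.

December 27, 2020; January 31, 2021; February 28, 2021

All Sundays; the gaps (28, 28, 35) vary with month length.
This is the last Sunday of each month.
December 2020 ends with Sunday December 27, 2020.
Last Sunday of January 2021: January 31, 2021.
February 2021 ends with Sunday February 28, 2021.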